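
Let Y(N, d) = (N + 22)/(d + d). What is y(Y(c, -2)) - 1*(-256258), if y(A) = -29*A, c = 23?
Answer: 1026337/4 ≈ 2.5658e+5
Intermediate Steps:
Y(N, d) = (22 + N)/(2*d) (Y(N, d) = (22 + N)/((2*d)) = (22 + N)*(1/(2*d)) = (22 + N)/(2*d))
y(Y(c, -2)) - 1*(-256258) = -29*(22 + 23)/(2*(-2)) - 1*(-256258) = -29*(-1)*45/(2*2) + 256258 = -29*(-45/4) + 256258 = 1305/4 + 256258 = 1026337/4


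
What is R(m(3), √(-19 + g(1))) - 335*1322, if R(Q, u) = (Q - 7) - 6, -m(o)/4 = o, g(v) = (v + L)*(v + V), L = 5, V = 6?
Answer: -442895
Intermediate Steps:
g(v) = (5 + v)*(6 + v) (g(v) = (v + 5)*(v + 6) = (5 + v)*(6 + v))
m(o) = -4*o
R(Q, u) = -13 + Q (R(Q, u) = (-7 + Q) - 6 = -13 + Q)
R(m(3), √(-19 + g(1))) - 335*1322 = (-13 - 4*3) - 335*1322 = (-13 - 12) - 442870 = -25 - 442870 = -442895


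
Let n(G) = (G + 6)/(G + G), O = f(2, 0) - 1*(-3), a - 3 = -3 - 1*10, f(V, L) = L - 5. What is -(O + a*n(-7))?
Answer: 19/7 ≈ 2.7143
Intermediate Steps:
f(V, L) = -5 + L
a = -10 (a = 3 + (-3 - 1*10) = 3 + (-3 - 10) = 3 - 13 = -10)
O = -2 (O = (-5 + 0) - 1*(-3) = -5 + 3 = -2)
n(G) = (6 + G)/(2*G) (n(G) = (6 + G)/((2*G)) = (6 + G)*(1/(2*G)) = (6 + G)/(2*G))
-(O + a*n(-7)) = -(-2 - 5*(6 - 7)/(-7)) = -(-2 - 5*(-1)*(-1)/7) = -(-2 - 10*1/14) = -(-2 - 5/7) = -1*(-19/7) = 19/7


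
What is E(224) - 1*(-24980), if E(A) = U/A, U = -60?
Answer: 1398865/56 ≈ 24980.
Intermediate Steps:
E(A) = -60/A
E(224) - 1*(-24980) = -60/224 - 1*(-24980) = -60*1/224 + 24980 = -15/56 + 24980 = 1398865/56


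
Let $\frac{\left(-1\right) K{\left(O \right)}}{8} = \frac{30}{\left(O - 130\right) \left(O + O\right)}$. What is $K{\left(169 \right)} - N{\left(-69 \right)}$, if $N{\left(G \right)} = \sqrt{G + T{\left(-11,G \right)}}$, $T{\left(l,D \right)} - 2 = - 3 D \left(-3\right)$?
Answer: $- \frac{40}{2197} - 4 i \sqrt{43} \approx -0.018207 - 26.23 i$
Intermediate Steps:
$T{\left(l,D \right)} = 2 + 9 D$ ($T{\left(l,D \right)} = 2 + - 3 D \left(-3\right) = 2 + 9 D$)
$K{\left(O \right)} = - \frac{120}{O \left(-130 + O\right)}$ ($K{\left(O \right)} = - 8 \frac{30}{\left(O - 130\right) \left(O + O\right)} = - 8 \frac{30}{\left(-130 + O\right) 2 O} = - 8 \frac{30}{2 O \left(-130 + O\right)} = - 8 \cdot 30 \frac{1}{2 O \left(-130 + O\right)} = - 8 \frac{15}{O \left(-130 + O\right)} = - \frac{120}{O \left(-130 + O\right)}$)
$N{\left(G \right)} = \sqrt{2 + 10 G}$ ($N{\left(G \right)} = \sqrt{G + \left(2 + 9 G\right)} = \sqrt{2 + 10 G}$)
$K{\left(169 \right)} - N{\left(-69 \right)} = - \frac{120}{169 \left(-130 + 169\right)} - \sqrt{2 + 10 \left(-69\right)} = \left(-120\right) \frac{1}{169} \cdot \frac{1}{39} - \sqrt{2 - 690} = \left(-120\right) \frac{1}{169} \cdot \frac{1}{39} - \sqrt{-688} = - \frac{40}{2197} - 4 i \sqrt{43}$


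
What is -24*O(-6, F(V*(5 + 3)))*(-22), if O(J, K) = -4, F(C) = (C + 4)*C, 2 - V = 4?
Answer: -2112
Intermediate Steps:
V = -2 (V = 2 - 1*4 = 2 - 4 = -2)
F(C) = C*(4 + C) (F(C) = (4 + C)*C = C*(4 + C))
-24*O(-6, F(V*(5 + 3)))*(-22) = -24*(-4)*(-22) = 96*(-22) = -2112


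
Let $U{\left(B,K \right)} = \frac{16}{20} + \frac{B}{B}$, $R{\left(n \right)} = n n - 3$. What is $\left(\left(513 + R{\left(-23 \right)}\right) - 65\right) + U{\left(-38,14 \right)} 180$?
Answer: $1298$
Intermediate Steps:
$R{\left(n \right)} = -3 + n^{2}$ ($R{\left(n \right)} = n^{2} - 3 = -3 + n^{2}$)
$U{\left(B,K \right)} = \frac{9}{5}$ ($U{\left(B,K \right)} = 16 \cdot \frac{1}{20} + 1 = \frac{4}{5} + 1 = \frac{9}{5}$)
$\left(\left(513 + R{\left(-23 \right)}\right) - 65\right) + U{\left(-38,14 \right)} 180 = \left(\left(513 - \left(3 - \left(-23\right)^{2}\right)\right) - 65\right) + \frac{9}{5} \cdot 180 = \left(\left(513 + \left(-3 + 529\right)\right) - 65\right) + 324 = \left(\left(513 + 526\right) - 65\right) + 324 = \left(1039 - 65\right) + 324 = 974 + 324 = 1298$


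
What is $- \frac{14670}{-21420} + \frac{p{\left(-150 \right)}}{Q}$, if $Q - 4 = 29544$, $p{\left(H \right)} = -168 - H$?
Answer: $\frac{601505}{879053} \approx 0.68427$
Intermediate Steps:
$Q = 29548$ ($Q = 4 + 29544 = 29548$)
$- \frac{14670}{-21420} + \frac{p{\left(-150 \right)}}{Q} = - \frac{14670}{-21420} + \frac{-168 - -150}{29548} = \left(-14670\right) \left(- \frac{1}{21420}\right) + \left(-168 + 150\right) \frac{1}{29548} = \frac{163}{238} - \frac{9}{14774} = \frac{601505}{879053}$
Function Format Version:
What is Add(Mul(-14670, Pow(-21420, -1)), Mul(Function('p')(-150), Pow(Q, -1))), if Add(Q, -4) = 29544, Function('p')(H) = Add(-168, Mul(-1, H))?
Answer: Rational(601505, 879053) ≈ 0.68427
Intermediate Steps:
Q = 29548 (Q = Add(4, 29544) = 29548)
Add(Mul(-14670, Pow(-21420, -1)), Mul(Function('p')(-150), Pow(Q, -1))) = Add(Mul(-14670, Pow(-21420, -1)), Mul(Add(-168, Mul(-1, -150)), Pow(29548, -1))) = Add(Mul(-14670, Rational(-1, 21420)), Mul(Add(-168, 150), Rational(1, 29548))) = Add(Rational(163, 238), Mul(-18, Rational(1, 29548))) = Add(Rational(163, 238), Rational(-9, 14774)) = Rational(601505, 879053)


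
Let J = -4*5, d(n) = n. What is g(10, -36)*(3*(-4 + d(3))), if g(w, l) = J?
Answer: 60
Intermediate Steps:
J = -20
g(w, l) = -20
g(10, -36)*(3*(-4 + d(3))) = -60*(-4 + 3) = -60*(-1) = -20*(-3) = 60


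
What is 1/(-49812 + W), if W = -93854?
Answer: -1/143666 ≈ -6.9606e-6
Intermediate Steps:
1/(-49812 + W) = 1/(-49812 - 93854) = 1/(-143666) = -1/143666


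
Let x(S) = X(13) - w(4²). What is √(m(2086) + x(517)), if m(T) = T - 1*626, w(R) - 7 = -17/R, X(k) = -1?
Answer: √23249/4 ≈ 38.119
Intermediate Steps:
w(R) = 7 - 17/R
m(T) = -626 + T (m(T) = T - 626 = -626 + T)
x(S) = -111/16 (x(S) = -1 - (7 - 17/(4²)) = -1 - (7 - 17/16) = -1 - 1*95/16 = -1 - 95/16 = -111/16)
√(m(2086) + x(517)) = √((-626 + 2086) - 111/16) = √(1460 - 111/16) = √(23249/16) = √23249/4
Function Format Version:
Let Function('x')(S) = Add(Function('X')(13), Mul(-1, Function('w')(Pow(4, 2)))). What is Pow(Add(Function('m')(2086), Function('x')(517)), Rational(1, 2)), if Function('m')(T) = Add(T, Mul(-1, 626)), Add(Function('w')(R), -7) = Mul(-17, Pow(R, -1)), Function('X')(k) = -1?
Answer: Mul(Rational(1, 4), Pow(23249, Rational(1, 2))) ≈ 38.119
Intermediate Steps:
Function('w')(R) = Add(7, Mul(-17, Pow(R, -1)))
Function('m')(T) = Add(-626, T) (Function('m')(T) = Add(T, -626) = Add(-626, T))
Function('x')(S) = Rational(-111, 16) (Function('x')(S) = Add(-1, Mul(-1, Add(7, Mul(-17, Pow(Pow(4, 2), -1))))) = Add(-1, Mul(-1, Add(7, Mul(-17, Pow(16, -1))))) = Add(-1, Mul(-1, Add(7, Mul(-17, Rational(1, 16))))) = Add(-1, Mul(-1, Add(7, Rational(-17, 16)))) = Add(-1, Mul(-1, Rational(95, 16))) = Add(-1, Rational(-95, 16)) = Rational(-111, 16))
Pow(Add(Function('m')(2086), Function('x')(517)), Rational(1, 2)) = Pow(Add(Add(-626, 2086), Rational(-111, 16)), Rational(1, 2)) = Pow(Add(1460, Rational(-111, 16)), Rational(1, 2)) = Pow(Rational(23249, 16), Rational(1, 2)) = Mul(Rational(1, 4), Pow(23249, Rational(1, 2)))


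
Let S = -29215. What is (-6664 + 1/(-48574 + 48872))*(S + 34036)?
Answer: -9573884091/298 ≈ -3.2127e+7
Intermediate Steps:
(-6664 + 1/(-48574 + 48872))*(S + 34036) = (-6664 + 1/(-48574 + 48872))*(-29215 + 34036) = (-6664 + 1/298)*4821 = -1985871/298*4821 = -9573884091/298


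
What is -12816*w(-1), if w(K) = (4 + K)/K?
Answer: 38448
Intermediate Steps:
w(K) = (4 + K)/K
-12816*w(-1) = -12816*(4 - 1)/(-1) = -(-12816)*3 = -12816*(-3) = 38448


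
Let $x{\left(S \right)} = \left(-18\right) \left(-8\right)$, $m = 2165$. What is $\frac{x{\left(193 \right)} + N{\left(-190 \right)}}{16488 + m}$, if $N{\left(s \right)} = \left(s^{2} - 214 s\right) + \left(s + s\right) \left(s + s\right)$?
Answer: $\frac{221304}{18653} \approx 11.864$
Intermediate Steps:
$N{\left(s \right)} = - 214 s + 5 s^{2}$ ($N{\left(s \right)} = \left(s^{2} - 214 s\right) + 2 s 2 s = \left(s^{2} - 214 s\right) + 4 s^{2} = - 214 s + 5 s^{2}$)
$x{\left(S \right)} = 144$
$\frac{x{\left(193 \right)} + N{\left(-190 \right)}}{16488 + m} = \frac{144 - 190 \left(-214 + 5 \left(-190\right)\right)}{16488 + 2165} = \frac{144 - 190 \left(-214 - 950\right)}{18653} = \left(144 - -221160\right) \frac{1}{18653} = \left(144 + 221160\right) \frac{1}{18653} = 221304 \cdot \frac{1}{18653} = \frac{221304}{18653}$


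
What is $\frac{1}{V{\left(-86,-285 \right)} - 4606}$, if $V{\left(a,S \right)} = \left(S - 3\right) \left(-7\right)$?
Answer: $- \frac{1}{2590} \approx -0.0003861$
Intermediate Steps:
$V{\left(a,S \right)} = 21 - 7 S$ ($V{\left(a,S \right)} = \left(-3 + S\right) \left(-7\right) = 21 - 7 S$)
$\frac{1}{V{\left(-86,-285 \right)} - 4606} = \frac{1}{\left(21 - -1995\right) - 4606} = \frac{1}{\left(21 + 1995\right) - 4606} = \frac{1}{2016 - 4606} = \frac{1}{-2590} = - \frac{1}{2590}$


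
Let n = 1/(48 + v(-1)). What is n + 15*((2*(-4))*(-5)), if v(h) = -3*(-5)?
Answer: 37801/63 ≈ 600.02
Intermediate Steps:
v(h) = 15
n = 1/63 (n = 1/(48 + 15) = 1/63 ≈ 0.015873)
n + 15*((2*(-4))*(-5)) = 1/63 + 15*((2*(-4))*(-5)) = 1/63 + 15*(-8*(-5)) = 1/63 + 15*40 = 1/63 + 600 = 37801/63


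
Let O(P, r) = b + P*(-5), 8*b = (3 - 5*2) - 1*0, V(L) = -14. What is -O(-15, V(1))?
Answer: -593/8 ≈ -74.125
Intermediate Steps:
b = -7/8 (b = ((3 - 5*2) - 1*0)/8 = ((3 - 10) + 0)/8 = (-7 + 0)/8 = (⅛)*(-7) = -7/8 ≈ -0.87500)
O(P, r) = -7/8 - 5*P (O(P, r) = -7/8 + P*(-5) = -7/8 - 5*P)
-O(-15, V(1)) = -(-7/8 - 5*(-15)) = -(-7/8 + 75) = -1*593/8 = -593/8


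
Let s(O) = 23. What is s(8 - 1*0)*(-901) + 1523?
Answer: -19200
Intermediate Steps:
s(8 - 1*0)*(-901) + 1523 = 23*(-901) + 1523 = -20723 + 1523 = -19200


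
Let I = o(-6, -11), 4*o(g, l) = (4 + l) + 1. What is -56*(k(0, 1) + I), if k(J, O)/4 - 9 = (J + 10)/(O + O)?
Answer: -3052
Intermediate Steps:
o(g, l) = 5/4 + l/4 (o(g, l) = ((4 + l) + 1)/4 = (5 + l)/4 = 5/4 + l/4)
k(J, O) = 36 + 2*(10 + J)/O (k(J, O) = 36 + 4*((J + 10)/(O + O)) = 36 + 4*((10 + J)/((2*O))) = 36 + 4*((10 + J)*(1/(2*O))) = 36 + 4*((10 + J)/(2*O)) = 36 + 2*(10 + J)/O)
I = -3/2 (I = 5/4 + (¼)*(-11) = 5/4 - 11/4 = -3/2 ≈ -1.5000)
-56*(k(0, 1) + I) = -56*(2*(10 + 0 + 18*1)/1 - 3/2) = -56*(2*1*(10 + 0 + 18) - 3/2) = -56*(2*1*28 - 3/2) = -56*(56 - 3/2) = -56*109/2 = -3052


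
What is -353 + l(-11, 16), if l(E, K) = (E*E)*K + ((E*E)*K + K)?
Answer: 3535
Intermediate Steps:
l(E, K) = K + 2*K*E**2 (l(E, K) = E**2*K + (E**2*K + K) = K*E**2 + (K*E**2 + K) = K*E**2 + (K + K*E**2) = K + 2*K*E**2)
-353 + l(-11, 16) = -353 + 16*(1 + 2*(-11)**2) = -353 + 16*(1 + 2*121) = -353 + 16*(1 + 242) = -353 + 16*243 = -353 + 3888 = 3535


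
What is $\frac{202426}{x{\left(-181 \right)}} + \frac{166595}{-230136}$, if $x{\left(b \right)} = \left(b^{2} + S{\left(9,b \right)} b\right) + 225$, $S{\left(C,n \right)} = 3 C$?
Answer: $\frac{41904357031}{6466591464} \approx 6.4801$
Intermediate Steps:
$x{\left(b \right)} = 225 + b^{2} + 27 b$ ($x{\left(b \right)} = \left(b^{2} + 3 \cdot 9 b\right) + 225 = \left(b^{2} + 27 b\right) + 225 = 225 + b^{2} + 27 b$)
$\frac{202426}{x{\left(-181 \right)}} + \frac{166595}{-230136} = \frac{202426}{225 + \left(-181\right)^{2} + 27 \left(-181\right)} + \frac{166595}{-230136} = \frac{202426}{225 + 32761 - 4887} + 166595 \left(- \frac{1}{230136}\right) = \frac{202426}{28099} - \frac{166595}{230136} = \frac{41904357031}{6466591464}$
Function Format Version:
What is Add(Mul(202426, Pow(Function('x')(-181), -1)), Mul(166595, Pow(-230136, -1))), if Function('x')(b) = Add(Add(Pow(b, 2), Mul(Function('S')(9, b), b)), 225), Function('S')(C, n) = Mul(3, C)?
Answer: Rational(41904357031, 6466591464) ≈ 6.4801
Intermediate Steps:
Function('x')(b) = Add(225, Pow(b, 2), Mul(27, b)) (Function('x')(b) = Add(Add(Pow(b, 2), Mul(Mul(3, 9), b)), 225) = Add(Add(Pow(b, 2), Mul(27, b)), 225) = Add(225, Pow(b, 2), Mul(27, b)))
Add(Mul(202426, Pow(Function('x')(-181), -1)), Mul(166595, Pow(-230136, -1))) = Add(Mul(202426, Pow(Add(225, Pow(-181, 2), Mul(27, -181)), -1)), Mul(166595, Pow(-230136, -1))) = Add(Mul(202426, Pow(Add(225, 32761, -4887), -1)), Mul(166595, Rational(-1, 230136))) = Add(Mul(202426, Pow(28099, -1)), Rational(-166595, 230136)) = Add(Mul(202426, Rational(1, 28099)), Rational(-166595, 230136)) = Add(Rational(202426, 28099), Rational(-166595, 230136)) = Rational(41904357031, 6466591464)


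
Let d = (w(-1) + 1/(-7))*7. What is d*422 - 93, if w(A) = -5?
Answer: -15285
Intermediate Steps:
d = -36 (d = (-5 + 1/(-7))*7 = (-5 - ⅐)*7 = -36/7*7 = -36)
d*422 - 93 = -36*422 - 93 = -15192 - 93 = -15285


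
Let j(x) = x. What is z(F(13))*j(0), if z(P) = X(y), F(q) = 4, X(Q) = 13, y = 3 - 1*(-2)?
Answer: 0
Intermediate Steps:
y = 5 (y = 3 + 2 = 5)
z(P) = 13
z(F(13))*j(0) = 13*0 = 0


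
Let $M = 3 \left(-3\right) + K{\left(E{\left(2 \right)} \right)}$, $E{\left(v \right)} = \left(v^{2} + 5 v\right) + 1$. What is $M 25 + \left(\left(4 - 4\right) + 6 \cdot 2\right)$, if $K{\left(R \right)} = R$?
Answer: $162$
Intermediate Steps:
$E{\left(v \right)} = 1 + v^{2} + 5 v$
$M = 6$ ($M = 3 \left(-3\right) + \left(1 + 2^{2} + 5 \cdot 2\right) = -9 + \left(1 + 4 + 10\right) = -9 + 15 = 6$)
$M 25 + \left(\left(4 - 4\right) + 6 \cdot 2\right) = 6 \cdot 25 + \left(\left(4 - 4\right) + 6 \cdot 2\right) = 150 + \left(\left(4 - 4\right) + 12\right) = 150 + \left(0 + 12\right) = 150 + 12 = 162$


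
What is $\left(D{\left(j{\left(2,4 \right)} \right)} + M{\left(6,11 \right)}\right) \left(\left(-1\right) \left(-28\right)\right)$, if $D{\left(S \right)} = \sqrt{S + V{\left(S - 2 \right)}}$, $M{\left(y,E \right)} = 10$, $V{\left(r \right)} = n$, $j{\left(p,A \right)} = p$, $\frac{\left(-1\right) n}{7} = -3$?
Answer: $280 + 28 \sqrt{23} \approx 414.28$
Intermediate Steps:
$n = 21$ ($n = \left(-7\right) \left(-3\right) = 21$)
$V{\left(r \right)} = 21$
$D{\left(S \right)} = \sqrt{21 + S}$ ($D{\left(S \right)} = \sqrt{S + 21} = \sqrt{21 + S}$)
$\left(D{\left(j{\left(2,4 \right)} \right)} + M{\left(6,11 \right)}\right) \left(\left(-1\right) \left(-28\right)\right) = \left(\sqrt{21 + 2} + 10\right) \left(\left(-1\right) \left(-28\right)\right) = \left(\sqrt{23} + 10\right) 28 = \left(10 + \sqrt{23}\right) 28 = 280 + 28 \sqrt{23}$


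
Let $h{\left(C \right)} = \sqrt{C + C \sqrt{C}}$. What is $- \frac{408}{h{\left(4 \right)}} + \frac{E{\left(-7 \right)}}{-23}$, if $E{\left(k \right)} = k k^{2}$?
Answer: $\frac{343}{23} - 68 \sqrt{3} \approx -102.87$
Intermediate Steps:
$h{\left(C \right)} = \sqrt{C + C^{\frac{3}{2}}}$
$E{\left(k \right)} = k^{3}$
$- \frac{408}{h{\left(4 \right)}} + \frac{E{\left(-7 \right)}}{-23} = - \frac{408}{\sqrt{4 + 4^{\frac{3}{2}}}} + \frac{\left(-7\right)^{3}}{-23} = - \frac{408}{\sqrt{4 + 8}} - - \frac{343}{23} = - \frac{408}{\sqrt{12}} + \frac{343}{23} = - \frac{408}{2 \sqrt{3}} + \frac{343}{23} = - 408 \frac{\sqrt{3}}{6} + \frac{343}{23} = - 68 \sqrt{3} + \frac{343}{23} = \frac{343}{23} - 68 \sqrt{3}$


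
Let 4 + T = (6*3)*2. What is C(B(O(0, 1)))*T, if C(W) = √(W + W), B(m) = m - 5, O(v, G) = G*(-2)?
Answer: 32*I*√14 ≈ 119.73*I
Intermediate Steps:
O(v, G) = -2*G
B(m) = -5 + m
C(W) = √2*√W (C(W) = √(2*W) = √2*√W)
T = 32 (T = -4 + (6*3)*2 = -4 + 18*2 = -4 + 36 = 32)
C(B(O(0, 1)))*T = (√2*√(-5 - 2*1))*32 = (√2*√(-5 - 2))*32 = (√2*√(-7))*32 = (√2*(I*√7))*32 = (I*√14)*32 = 32*I*√14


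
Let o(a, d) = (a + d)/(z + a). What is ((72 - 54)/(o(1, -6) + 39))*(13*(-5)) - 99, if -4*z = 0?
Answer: -2268/17 ≈ -133.41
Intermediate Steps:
z = 0 (z = -1/4*0 = 0)
o(a, d) = (a + d)/a (o(a, d) = (a + d)/(0 + a) = (a + d)/a)
((72 - 54)/(o(1, -6) + 39))*(13*(-5)) - 99 = ((72 - 54)/((1 - 6)/1 + 39))*(13*(-5)) - 99 = (18/(1*(-5) + 39))*(-65) - 99 = (18/(-5 + 39))*(-65) - 99 = (18/34)*(-65) - 99 = (18*(1/34))*(-65) - 99 = (9/17)*(-65) - 99 = -585/17 - 99 = -2268/17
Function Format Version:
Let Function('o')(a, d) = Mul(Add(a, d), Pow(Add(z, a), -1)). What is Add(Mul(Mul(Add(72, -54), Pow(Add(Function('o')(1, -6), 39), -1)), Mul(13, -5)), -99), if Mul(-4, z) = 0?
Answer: Rational(-2268, 17) ≈ -133.41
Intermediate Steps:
z = 0 (z = Mul(Rational(-1, 4), 0) = 0)
Function('o')(a, d) = Mul(Pow(a, -1), Add(a, d)) (Function('o')(a, d) = Mul(Add(a, d), Pow(Add(0, a), -1)) = Mul(Add(a, d), Pow(a, -1)) = Mul(Pow(a, -1), Add(a, d)))
Add(Mul(Mul(Add(72, -54), Pow(Add(Function('o')(1, -6), 39), -1)), Mul(13, -5)), -99) = Add(Mul(Mul(Add(72, -54), Pow(Add(Mul(Pow(1, -1), Add(1, -6)), 39), -1)), Mul(13, -5)), -99) = Add(Mul(Mul(18, Pow(Add(Mul(1, -5), 39), -1)), -65), -99) = Add(Mul(Mul(18, Pow(Add(-5, 39), -1)), -65), -99) = Add(Mul(Mul(18, Pow(34, -1)), -65), -99) = Add(Mul(Mul(18, Rational(1, 34)), -65), -99) = Add(Mul(Rational(9, 17), -65), -99) = Add(Rational(-585, 17), -99) = Rational(-2268, 17)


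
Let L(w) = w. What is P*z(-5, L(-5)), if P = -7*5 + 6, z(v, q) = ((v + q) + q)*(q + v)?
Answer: -4350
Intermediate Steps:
z(v, q) = (q + v)*(v + 2*q) (z(v, q) = ((q + v) + q)*(q + v) = (v + 2*q)*(q + v) = (q + v)*(v + 2*q))
P = -29 (P = -35 + 6 = -29)
P*z(-5, L(-5)) = -29*((-5)² + 2*(-5)² + 3*(-5)*(-5)) = -29*(25 + 2*25 + 75) = -29*(25 + 50 + 75) = -29*150 = -4350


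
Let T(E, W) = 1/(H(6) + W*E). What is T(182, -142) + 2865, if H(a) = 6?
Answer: 74025869/25838 ≈ 2865.0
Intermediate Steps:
T(E, W) = 1/(6 + E*W) (T(E, W) = 1/(6 + W*E) = 1/(6 + E*W))
T(182, -142) + 2865 = 1/(6 + 182*(-142)) + 2865 = 1/(6 - 25844) + 2865 = 1/(-25838) + 2865 = -1/25838 + 2865 = 74025869/25838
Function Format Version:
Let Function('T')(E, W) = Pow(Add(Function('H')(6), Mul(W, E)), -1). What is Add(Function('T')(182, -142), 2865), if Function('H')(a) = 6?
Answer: Rational(74025869, 25838) ≈ 2865.0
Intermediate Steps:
Function('T')(E, W) = Pow(Add(6, Mul(E, W)), -1) (Function('T')(E, W) = Pow(Add(6, Mul(W, E)), -1) = Pow(Add(6, Mul(E, W)), -1))
Add(Function('T')(182, -142), 2865) = Add(Pow(Add(6, Mul(182, -142)), -1), 2865) = Add(Pow(Add(6, -25844), -1), 2865) = Add(Pow(-25838, -1), 2865) = Add(Rational(-1, 25838), 2865) = Rational(74025869, 25838)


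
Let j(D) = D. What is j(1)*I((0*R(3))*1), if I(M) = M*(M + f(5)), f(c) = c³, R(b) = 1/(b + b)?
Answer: 0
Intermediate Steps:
R(b) = 1/(2*b)
I(M) = M*(125 + M) (I(M) = M*(M + 5³) = M*(M + 125) = M*(125 + M))
j(1)*I((0*R(3))*1) = 1*(((0*((½)/3))*1)*(125 + (0*((½)/3))*1)) = 1*(((0*((½)*(⅓)))*1)*(125 + (0*((½)*(⅓)))*1)) = 1*(((0*(⅙))*1)*(125 + (0*(⅙))*1)) = 1*((0*1)*(125 + 0*1)) = 1*(0*(125 + 0)) = 1*(0*125) = 1*0 = 0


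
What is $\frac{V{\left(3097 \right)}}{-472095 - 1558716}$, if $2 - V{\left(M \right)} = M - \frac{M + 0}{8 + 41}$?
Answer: $\frac{148558}{99509739} \approx 0.0014929$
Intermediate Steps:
$V{\left(M \right)} = 2 - \frac{48 M}{49}$ ($V{\left(M \right)} = 2 - \left(M - \frac{M + 0}{8 + 41}\right) = 2 - \left(M - \frac{M}{49}\right) = 2 - \frac{48 M}{49}$)
$\frac{V{\left(3097 \right)}}{-472095 - 1558716} = \frac{2 - \frac{148656}{49}}{-472095 - 1558716} = \frac{2 - \frac{148656}{49}}{-2030811} = \left(- \frac{148558}{49}\right) \left(- \frac{1}{2030811}\right) = \frac{148558}{99509739}$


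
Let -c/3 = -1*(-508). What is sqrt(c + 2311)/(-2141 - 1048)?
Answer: -sqrt(787)/3189 ≈ -0.0087970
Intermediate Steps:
c = -1524 (c = -(-3)*(-508) = -3*508 = -1524)
sqrt(c + 2311)/(-2141 - 1048) = sqrt(-1524 + 2311)/(-2141 - 1048) = sqrt(787)/(-3189) = sqrt(787)*(-1/3189) = -sqrt(787)/3189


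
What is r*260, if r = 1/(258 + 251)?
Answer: 260/509 ≈ 0.51081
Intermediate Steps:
r = 1/509 ≈ 0.0019646
r*260 = (1/509)*260 = 260/509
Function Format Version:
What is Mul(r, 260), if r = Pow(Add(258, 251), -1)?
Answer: Rational(260, 509) ≈ 0.51081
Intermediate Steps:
r = Rational(1, 509) (r = Pow(509, -1) = Rational(1, 509) ≈ 0.0019646)
Mul(r, 260) = Mul(Rational(1, 509), 260) = Rational(260, 509)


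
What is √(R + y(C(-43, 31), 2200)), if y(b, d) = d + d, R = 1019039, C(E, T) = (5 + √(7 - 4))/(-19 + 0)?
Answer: √1023439 ≈ 1011.7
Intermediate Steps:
C(E, T) = -5/19 - √3/19 (C(E, T) = (5 + √3)/(-19) = (5 + √3)*(-1/19) = -5/19 - √3/19)
y(b, d) = 2*d
√(R + y(C(-43, 31), 2200)) = √(1019039 + 2*2200) = √(1019039 + 4400) = √1023439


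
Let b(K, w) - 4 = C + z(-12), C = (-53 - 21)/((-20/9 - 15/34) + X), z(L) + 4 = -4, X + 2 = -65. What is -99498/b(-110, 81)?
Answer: 10296111/304 ≈ 33869.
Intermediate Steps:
X = -67 (X = -2 - 65 = -67)
z(L) = -8 (z(L) = -4 - 4 = -8)
C = 22644/21317 (C = (-53 - 21)/((-20/9 - 15/34) - 67) = -74/((-20*⅑ - 15*1/34) - 67) = -74/((-20/9 - 15/34) - 67) = -74/(-815/306 - 67) = -74/(-21317/306) = -74*(-306/21317) = 22644/21317 ≈ 1.0623)
b(K, w) = -62624/21317 (b(K, w) = 4 + (22644/21317 - 8) = 4 - 147892/21317 = -62624/21317)
-99498/b(-110, 81) = -99498/(-62624/21317) = -99498*(-21317/62624) = 10296111/304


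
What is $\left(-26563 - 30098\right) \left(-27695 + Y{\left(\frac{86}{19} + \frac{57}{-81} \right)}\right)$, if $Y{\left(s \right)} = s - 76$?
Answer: $\frac{269037042494}{171} \approx 1.5733 \cdot 10^{9}$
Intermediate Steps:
$Y{\left(s \right)} = -76 + s$ ($Y{\left(s \right)} = s - 76 = -76 + s$)
$\left(-26563 - 30098\right) \left(-27695 + Y{\left(\frac{86}{19} + \frac{57}{-81} \right)}\right) = \left(-26563 - 30098\right) \left(-27695 + \left(-76 + \left(\frac{86}{19} + \frac{57}{-81}\right)\right)\right) = - 56661 \left(-27695 + \left(-76 + \left(86 \cdot \frac{1}{19} + 57 \left(- \frac{1}{81}\right)\right)\right)\right) = - 56661 \left(-27695 + \left(-76 + \left(\frac{86}{19} - \frac{19}{27}\right)\right)\right) = - 56661 \left(-27695 + \left(-76 + \frac{1961}{513}\right)\right) = - 56661 \left(-27695 - \frac{37027}{513}\right) = \left(-56661\right) \left(- \frac{14244562}{513}\right) = \frac{269037042494}{171}$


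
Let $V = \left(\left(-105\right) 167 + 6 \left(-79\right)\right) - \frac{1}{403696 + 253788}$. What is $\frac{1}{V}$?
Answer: $- \frac{657484}{11840629357} \approx -5.5528 \cdot 10^{-5}$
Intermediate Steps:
$V = - \frac{11840629357}{657484}$ ($V = \left(-17535 - 474\right) - \frac{1}{657484} = -18009 - \frac{1}{657484} = - \frac{11840629357}{657484} \approx -18009.0$)
$\frac{1}{V} = \frac{1}{- \frac{11840629357}{657484}} = - \frac{657484}{11840629357}$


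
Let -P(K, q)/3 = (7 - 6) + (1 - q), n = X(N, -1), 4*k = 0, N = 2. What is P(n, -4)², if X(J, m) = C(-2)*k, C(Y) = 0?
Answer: 324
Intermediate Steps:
k = 0 (k = (¼)*0 = 0)
X(J, m) = 0 (X(J, m) = 0*0 = 0)
n = 0
P(K, q) = -6 + 3*q (P(K, q) = -3*((7 - 6) + (1 - q)) = -3*(1 + (1 - q)) = -3*(2 - q) = -6 + 3*q)
P(n, -4)² = (-6 + 3*(-4))² = (-6 - 12)² = (-18)² = 324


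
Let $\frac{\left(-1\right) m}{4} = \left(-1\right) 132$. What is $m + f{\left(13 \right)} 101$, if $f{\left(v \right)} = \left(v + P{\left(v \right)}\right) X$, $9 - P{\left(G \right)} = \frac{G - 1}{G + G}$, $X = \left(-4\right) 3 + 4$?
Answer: $- \frac{219376}{13} \approx -16875.0$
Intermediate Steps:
$X = -8$ ($X = -12 + 4 = -8$)
$m = 528$ ($m = - 4 \left(\left(-1\right) 132\right) = \left(-4\right) \left(-132\right) = 528$)
$P{\left(G \right)} = 9 - \frac{-1 + G}{2 G}$ ($P{\left(G \right)} = 9 - \frac{G - 1}{G + G} = 9 - \frac{-1 + G}{2 G}$)
$f{\left(v \right)} = - 8 v - \frac{4 \left(1 + 17 v\right)}{v}$ ($f{\left(v \right)} = \left(v + \frac{1 + 17 v}{2 v}\right) \left(-8\right) = - 8 v - \frac{4 \left(1 + 17 v\right)}{v}$)
$m + f{\left(13 \right)} 101 = 528 + \left(-68 - 104 - \frac{4}{13}\right) 101 = 528 - \frac{226240}{13} = - \frac{219376}{13}$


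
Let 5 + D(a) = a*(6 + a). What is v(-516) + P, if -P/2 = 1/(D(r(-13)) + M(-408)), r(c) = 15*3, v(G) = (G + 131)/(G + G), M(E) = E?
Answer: 361253/971112 ≈ 0.37200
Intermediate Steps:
v(G) = (131 + G)/(2*G) (v(G) = (131 + G)/((2*G)) = (131 + G)*(1/(2*G)) = (131 + G)/(2*G))
r(c) = 45
D(a) = -5 + a*(6 + a)
P = -1/941 (P = -2/((-5 + 45² + 6*45) - 408) = -2/((-5 + 2025 + 270) - 408) = -2/(2290 - 408) = -2/1882 = -2*1/1882 = -1/941 ≈ -0.0010627)
v(-516) + P = (½)*(131 - 516)/(-516) - 1/941 = (½)*(-1/516)*(-385) - 1/941 = 385/1032 - 1/941 = 361253/971112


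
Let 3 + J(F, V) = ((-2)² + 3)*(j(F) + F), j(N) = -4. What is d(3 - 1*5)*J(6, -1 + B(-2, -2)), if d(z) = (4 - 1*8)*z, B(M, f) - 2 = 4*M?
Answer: 88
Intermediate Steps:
B(M, f) = 2 + 4*M
J(F, V) = -31 + 7*F (J(F, V) = -3 + ((-2)² + 3)*(-4 + F) = -3 + (4 + 3)*(-4 + F) = -3 + 7*(-4 + F) = -3 + (-28 + 7*F) = -31 + 7*F)
d(z) = -4*z (d(z) = (4 - 8)*z = -4*z)
d(3 - 1*5)*J(6, -1 + B(-2, -2)) = (-4*(3 - 1*5))*(-31 + 7*6) = (-4*(3 - 5))*(-31 + 42) = -4*(-2)*11 = 8*11 = 88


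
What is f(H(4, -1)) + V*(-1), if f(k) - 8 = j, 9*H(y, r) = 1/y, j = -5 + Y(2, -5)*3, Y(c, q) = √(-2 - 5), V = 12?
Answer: -9 + 3*I*√7 ≈ -9.0 + 7.9373*I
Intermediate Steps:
Y(c, q) = I*√7 (Y(c, q) = √(-7) = I*√7)
j = -5 + 3*I*√7 (j = -5 + (I*√7)*3 = -5 + 3*I*√7 ≈ -5.0 + 7.9373*I)
H(y, r) = 1/(9*y)
f(k) = 3 + 3*I*√7 (f(k) = 8 + (-5 + 3*I*√7) = 3 + 3*I*√7)
f(H(4, -1)) + V*(-1) = (3 + 3*I*√7) + 12*(-1) = (3 + 3*I*√7) - 12 = -9 + 3*I*√7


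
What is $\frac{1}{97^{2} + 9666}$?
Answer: $\frac{1}{19075} \approx 5.2425 \cdot 10^{-5}$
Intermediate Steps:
$\frac{1}{97^{2} + 9666} = \frac{1}{9409 + 9666} = \frac{1}{19075}$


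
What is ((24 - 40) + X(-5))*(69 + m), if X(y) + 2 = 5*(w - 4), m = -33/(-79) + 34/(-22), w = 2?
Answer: -1651468/869 ≈ -1900.4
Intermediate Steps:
m = -980/869 (m = -33*(-1/79) + 34*(-1/22) = 33/79 - 17/11 = -980/869 ≈ -1.1277)
X(y) = -12 (X(y) = -2 + 5*(2 - 4) = -2 + 5*(-2) = -2 - 10 = -12)
((24 - 40) + X(-5))*(69 + m) = ((24 - 40) - 12)*(69 - 980/869) = (-16 - 12)*(58981/869) = -28*58981/869 = -1651468/869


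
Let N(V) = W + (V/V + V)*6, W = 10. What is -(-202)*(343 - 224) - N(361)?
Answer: 21856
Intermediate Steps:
N(V) = 16 + 6*V (N(V) = 10 + (V/V + V)*6 = 10 + (1 + V)*6 = 10 + (6 + 6*V) = 16 + 6*V)
-(-202)*(343 - 224) - N(361) = -(-202)*(343 - 224) - (16 + 6*361) = -(-202)*119 - (16 + 2166) = -1*(-24038) - 1*2182 = 24038 - 2182 = 21856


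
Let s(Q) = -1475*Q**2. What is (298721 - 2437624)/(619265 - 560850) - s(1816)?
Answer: 284150278765097/58415 ≈ 4.8643e+9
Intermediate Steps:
(298721 - 2437624)/(619265 - 560850) - s(1816) = (298721 - 2437624)/(619265 - 560850) - (-1475)*1816**2 = -2138903/58415 - (-1475)*3297856 = -2138903*1/58415 - 1*(-4864337600) = -2138903/58415 + 4864337600 = 284150278765097/58415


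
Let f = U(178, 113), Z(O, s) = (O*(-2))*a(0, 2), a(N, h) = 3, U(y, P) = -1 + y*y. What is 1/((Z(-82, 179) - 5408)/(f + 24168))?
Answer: -55851/4916 ≈ -11.361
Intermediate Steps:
U(y, P) = -1 + y**2
Z(O, s) = -6*O (Z(O, s) = (O*(-2))*3 = -2*O*3 = -6*O)
f = 31683 (f = -1 + 178**2 = -1 + 31684 = 31683)
1/((Z(-82, 179) - 5408)/(f + 24168)) = 1/((-6*(-82) - 5408)/(31683 + 24168)) = 1/((492 - 5408)/55851) = 1/(-4916*1/55851) = 1/(-4916/55851) = -55851/4916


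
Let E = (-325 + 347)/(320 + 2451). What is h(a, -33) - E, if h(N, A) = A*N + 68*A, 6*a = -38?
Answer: -5639007/2771 ≈ -2035.0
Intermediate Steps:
a = -19/3 (a = (⅙)*(-38) = -19/3 ≈ -6.3333)
h(N, A) = 68*A + A*N
E = 22/2771 ≈ 0.0079394
h(a, -33) - E = -33*(68 - 19/3) - 1*22/2771 = -33*185/3 - 22/2771 = -2035 - 22/2771 = -5639007/2771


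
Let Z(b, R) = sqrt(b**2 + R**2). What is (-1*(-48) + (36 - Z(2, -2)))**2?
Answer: 7064 - 336*sqrt(2) ≈ 6588.8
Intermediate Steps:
Z(b, R) = sqrt(R**2 + b**2)
(-1*(-48) + (36 - Z(2, -2)))**2 = (-1*(-48) + (36 - sqrt((-2)**2 + 2**2)))**2 = (48 + (36 - sqrt(4 + 4)))**2 = (48 + (36 - sqrt(8)))**2 = (48 + (36 - 2*sqrt(2)))**2 = (84 - 2*sqrt(2))**2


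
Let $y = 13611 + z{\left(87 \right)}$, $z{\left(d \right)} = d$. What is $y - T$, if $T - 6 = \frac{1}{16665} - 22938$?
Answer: $\frac{610438949}{16665} \approx 36630.0$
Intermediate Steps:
$y = 13698$ ($y = 13611 + 87 = 13698$)
$T = - \frac{382161779}{16665}$ ($T = 6 - \left(22938 - \frac{1}{16665}\right) = 6 + \left(\frac{1}{16665} - 22938\right) = 6 - \frac{382261769}{16665} = - \frac{382161779}{16665} \approx -22932.0$)
$y - T = 13698 - - \frac{382161779}{16665} = 13698 + \frac{382161779}{16665} = \frac{610438949}{16665}$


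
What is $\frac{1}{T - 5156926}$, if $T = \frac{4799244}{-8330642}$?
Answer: $- \frac{4165321}{21480254562868} \approx -1.9391 \cdot 10^{-7}$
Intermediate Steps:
$T = - \frac{2399622}{4165321}$ ($T = 4799244 \left(- \frac{1}{8330642}\right) = - \frac{2399622}{4165321} \approx -0.5761$)
$\frac{1}{T - 5156926} = \frac{1}{- \frac{2399622}{4165321} - 5156926} = \frac{1}{- \frac{21480254562868}{4165321}} = - \frac{4165321}{21480254562868}$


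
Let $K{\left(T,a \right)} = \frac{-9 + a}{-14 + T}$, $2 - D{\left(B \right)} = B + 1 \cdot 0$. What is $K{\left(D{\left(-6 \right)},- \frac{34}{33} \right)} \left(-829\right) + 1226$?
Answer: $- \frac{31651}{198} \approx -159.85$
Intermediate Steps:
$D{\left(B \right)} = 2 - B$ ($D{\left(B \right)} = 2 - \left(B + 1 \cdot 0\right) = 2 - \left(B + 0\right) = 2 - B$)
$K{\left(T,a \right)} = \frac{-9 + a}{-14 + T}$
$K{\left(D{\left(-6 \right)},- \frac{34}{33} \right)} \left(-829\right) + 1226 = \frac{-9 - \frac{34}{33}}{-14 + \left(2 - -6\right)} \left(-829\right) + 1226 = \frac{-9 - \frac{34}{33}}{-14 + \left(2 + 6\right)} \left(-829\right) + 1226 = \frac{-9 - \frac{34}{33}}{-14 + 8} \left(-829\right) + 1226 = \frac{1}{-6} \left(- \frac{331}{33}\right) \left(-829\right) + 1226 = \left(- \frac{1}{6}\right) \left(- \frac{331}{33}\right) \left(-829\right) + 1226 = \frac{331}{198} \left(-829\right) + 1226 = - \frac{274399}{198} + 1226 = - \frac{31651}{198}$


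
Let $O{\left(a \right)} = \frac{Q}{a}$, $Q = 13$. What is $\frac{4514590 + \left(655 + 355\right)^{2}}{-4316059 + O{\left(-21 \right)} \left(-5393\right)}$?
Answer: $- \frac{11622849}{9056713} \approx -1.2833$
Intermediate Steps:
$O{\left(a \right)} = \frac{13}{a}$
$\frac{4514590 + \left(655 + 355\right)^{2}}{-4316059 + O{\left(-21 \right)} \left(-5393\right)} = \frac{4514590 + \left(655 + 355\right)^{2}}{-4316059 + \frac{13}{-21} \left(-5393\right)} = \frac{4514590 + 1010^{2}}{-4316059 + 13 \left(- \frac{1}{21}\right) \left(-5393\right)} = \frac{4514590 + 1020100}{-4316059 - - \frac{70109}{21}} = \frac{5534690}{-4316059 + \frac{70109}{21}} = \frac{5534690}{- \frac{90567130}{21}} = 5534690 \left(- \frac{21}{90567130}\right) = - \frac{11622849}{9056713}$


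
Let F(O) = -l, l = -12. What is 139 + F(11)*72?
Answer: 1003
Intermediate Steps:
F(O) = 12 (F(O) = -1*(-12) = 12)
139 + F(11)*72 = 139 + 12*72 = 139 + 864 = 1003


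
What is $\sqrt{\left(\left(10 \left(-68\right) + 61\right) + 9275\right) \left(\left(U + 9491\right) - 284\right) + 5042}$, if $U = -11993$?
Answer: $i \sqrt{24110574} \approx 4910.3 i$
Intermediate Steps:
$\sqrt{\left(\left(10 \left(-68\right) + 61\right) + 9275\right) \left(\left(U + 9491\right) - 284\right) + 5042} = \sqrt{\left(\left(10 \left(-68\right) + 61\right) + 9275\right) \left(\left(-11993 + 9491\right) - 284\right) + 5042} = \sqrt{\left(\left(-680 + 61\right) + 9275\right) \left(-2502 - 284\right) + 5042} = \sqrt{\left(-619 + 9275\right) \left(-2786\right) + 5042} = \sqrt{8656 \left(-2786\right) + 5042} = \sqrt{-24115616 + 5042} = \sqrt{-24110574} = i \sqrt{24110574}$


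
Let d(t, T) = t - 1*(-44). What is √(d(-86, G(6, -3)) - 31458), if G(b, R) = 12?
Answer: 30*I*√35 ≈ 177.48*I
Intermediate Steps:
d(t, T) = 44 + t (d(t, T) = t + 44 = 44 + t)
√(d(-86, G(6, -3)) - 31458) = √((44 - 86) - 31458) = √(-42 - 31458) = √(-31500) = 30*I*√35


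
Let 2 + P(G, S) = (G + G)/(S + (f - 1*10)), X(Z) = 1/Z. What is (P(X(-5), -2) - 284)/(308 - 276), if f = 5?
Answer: -1251/140 ≈ -8.9357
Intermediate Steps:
X(Z) = 1/Z
P(G, S) = -2 + 2*G/(-5 + S) (P(G, S) = -2 + (G + G)/(S + (5 - 1*10)) = -2 + (2*G)/(S + (5 - 10)) = -2 + (2*G)/(S - 5) = -2 + (2*G)/(-5 + S) = -2 + 2*G/(-5 + S))
(P(X(-5), -2) - 284)/(308 - 276) = (2*(5 + 1/(-5) - 1*(-2))/(-5 - 2) - 284)/(308 - 276) = (2*(5 - ⅕ + 2)/(-7) - 284)/32 = (2*(-⅐)*(34/5) - 284)*(1/32) = (-68/35 - 284)*(1/32) = -10008/35*1/32 = -1251/140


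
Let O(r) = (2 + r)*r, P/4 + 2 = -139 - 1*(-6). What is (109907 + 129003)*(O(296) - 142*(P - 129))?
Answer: 43769745460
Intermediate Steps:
P = -540 (P = -8 + 4*(-139 - 1*(-6)) = -8 + 4*(-139 + 6) = -8 + 4*(-133) = -8 - 532 = -540)
O(r) = r*(2 + r)
(109907 + 129003)*(O(296) - 142*(P - 129)) = (109907 + 129003)*(296*(2 + 296) - 142*(-540 - 129)) = 238910*(296*298 - 142*(-669)) = 238910*(88208 + 94998) = 238910*183206 = 43769745460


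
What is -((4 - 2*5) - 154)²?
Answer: -25600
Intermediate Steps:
-((4 - 2*5) - 154)² = -((4 - 10) - 154)² = -(-6 - 154)² = -1*(-160)² = -1*25600 = -25600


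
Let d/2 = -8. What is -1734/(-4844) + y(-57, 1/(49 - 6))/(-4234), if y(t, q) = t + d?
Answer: 13177/35119 ≈ 0.37521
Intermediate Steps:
d = -16 (d = 2*(-8) = -16)
y(t, q) = -16 + t (y(t, q) = t - 16 = -16 + t)
-1734/(-4844) + y(-57, 1/(49 - 6))/(-4234) = -1734/(-4844) + (-16 - 57)/(-4234) = -1734*(-1/4844) - 73*(-1/4234) = 867/2422 + 1/58 = 13177/35119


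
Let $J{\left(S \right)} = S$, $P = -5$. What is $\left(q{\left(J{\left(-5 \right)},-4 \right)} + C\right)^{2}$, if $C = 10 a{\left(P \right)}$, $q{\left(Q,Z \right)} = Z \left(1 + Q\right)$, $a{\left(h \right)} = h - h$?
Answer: $256$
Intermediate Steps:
$a{\left(h \right)} = 0$
$C = 0$ ($C = 10 \cdot 0 = 0$)
$\left(q{\left(J{\left(-5 \right)},-4 \right)} + C\right)^{2} = \left(- 4 \left(1 - 5\right) + 0\right)^{2} = \left(\left(-4\right) \left(-4\right) + 0\right)^{2} = \left(16 + 0\right)^{2} = 16^{2} = 256$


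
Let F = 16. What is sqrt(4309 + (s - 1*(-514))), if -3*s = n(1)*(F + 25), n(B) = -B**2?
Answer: sqrt(43530)/3 ≈ 69.546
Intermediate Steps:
s = 41/3 (s = -(-1*1**2)*(16 + 25)/3 = -(-1*1)*41/3 = -(-1)*41/3 = -1/3*(-41) = 41/3 ≈ 13.667)
sqrt(4309 + (s - 1*(-514))) = sqrt(4309 + (41/3 - 1*(-514))) = sqrt(4309 + (41/3 + 514)) = sqrt(4309 + 1583/3) = sqrt(14510/3) = sqrt(43530)/3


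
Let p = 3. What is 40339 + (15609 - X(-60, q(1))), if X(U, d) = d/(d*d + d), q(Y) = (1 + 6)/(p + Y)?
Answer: 615424/11 ≈ 55948.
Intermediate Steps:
q(Y) = 7/(3 + Y) (q(Y) = (1 + 6)/(3 + Y) = 7/(3 + Y))
X(U, d) = d/(d + d²) (X(U, d) = d/(d² + d) = d/(d + d²))
40339 + (15609 - X(-60, q(1))) = 40339 + (15609 - 1/(1 + 7/(3 + 1))) = 40339 + (15609 - 1/(1 + 7/4)) = 40339 + (15609 - 1/11/4) = 40339 + (15609 - 1*4/11) = 40339 + (15609 - 4/11) = 40339 + 171695/11 = 615424/11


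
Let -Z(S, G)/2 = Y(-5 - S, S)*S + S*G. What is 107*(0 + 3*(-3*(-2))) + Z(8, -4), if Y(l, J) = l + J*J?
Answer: 1174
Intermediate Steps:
Y(l, J) = l + J**2
Z(S, G) = -2*G*S - 2*S*(-5 + S**2 - S) (Z(S, G) = -2*(((-5 - S) + S**2)*S + S*G) = -2*((-5 + S**2 - S)*S + G*S) = -2*(S*(-5 + S**2 - S) + G*S) = -2*(G*S + S*(-5 + S**2 - S)) = -2*G*S - 2*S*(-5 + S**2 - S))
107*(0 + 3*(-3*(-2))) + Z(8, -4) = 107*(0 + 3*(-3*(-2))) + 2*8*(5 + 8 - 1*(-4) - 1*8**2) = 107*(0 + 3*6) + 2*8*(5 + 8 + 4 - 1*64) = 107*(0 + 18) + 2*8*(5 + 8 + 4 - 64) = 107*18 + 2*8*(-47) = 1926 - 752 = 1174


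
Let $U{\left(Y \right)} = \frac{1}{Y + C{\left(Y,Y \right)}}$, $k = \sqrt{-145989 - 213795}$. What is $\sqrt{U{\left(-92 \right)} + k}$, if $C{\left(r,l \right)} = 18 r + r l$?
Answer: $\frac{\sqrt{1679 + 67656984 i \sqrt{9994}}}{3358} \approx 17.318 + 17.318 i$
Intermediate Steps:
$C{\left(r,l \right)} = 18 r + l r$
$k = 6 i \sqrt{9994}$ ($k = \sqrt{-359784} = 6 i \sqrt{9994} \approx 599.82 i$)
$U{\left(Y \right)} = \frac{1}{Y + Y \left(18 + Y\right)}$
$\sqrt{U{\left(-92 \right)} + k} = \sqrt{\frac{1}{\left(-92\right) \left(19 - 92\right)} + 6 i \sqrt{9994}} = \sqrt{- \frac{1}{92 \left(-73\right)} + 6 i \sqrt{9994}} = \sqrt{\left(- \frac{1}{92}\right) \left(- \frac{1}{73}\right) + 6 i \sqrt{9994}} = \sqrt{\frac{1}{6716} + 6 i \sqrt{9994}}$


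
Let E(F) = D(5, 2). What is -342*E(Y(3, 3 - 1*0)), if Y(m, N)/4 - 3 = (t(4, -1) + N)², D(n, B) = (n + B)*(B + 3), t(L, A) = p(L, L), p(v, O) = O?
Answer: -11970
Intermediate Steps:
t(L, A) = L
D(n, B) = (3 + B)*(B + n) (D(n, B) = (B + n)*(3 + B) = (3 + B)*(B + n))
Y(m, N) = 12 + 4*(4 + N)²
E(F) = 35 (E(F) = 2² + 3*2 + 3*5 + 2*5 = 4 + 6 + 15 + 10 = 35)
-342*E(Y(3, 3 - 1*0)) = -342*35 = -11970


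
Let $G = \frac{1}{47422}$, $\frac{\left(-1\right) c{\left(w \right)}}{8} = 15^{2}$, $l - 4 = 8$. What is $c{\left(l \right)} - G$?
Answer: $- \frac{85359601}{47422} \approx -1800.0$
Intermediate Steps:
$l = 12$ ($l = 4 + 8 = 12$)
$c{\left(w \right)} = -1800$ ($c{\left(w \right)} = - 8 \cdot 15^{2} = \left(-8\right) 225 = -1800$)
$G = \frac{1}{47422} \approx 2.1087 \cdot 10^{-5}$
$c{\left(l \right)} - G = -1800 - \frac{1}{47422} = - \frac{85359601}{47422}$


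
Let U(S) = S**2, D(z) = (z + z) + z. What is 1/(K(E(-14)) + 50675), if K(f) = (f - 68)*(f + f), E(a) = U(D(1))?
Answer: 1/49613 ≈ 2.0156e-5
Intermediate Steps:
D(z) = 3*z (D(z) = 2*z + z = 3*z)
E(a) = 9 (E(a) = (3*1)**2 = 3**2 = 9)
K(f) = 2*f*(-68 + f) (K(f) = (-68 + f)*(2*f) = 2*f*(-68 + f))
1/(K(E(-14)) + 50675) = 1/(2*9*(-68 + 9) + 50675) = 1/(2*9*(-59) + 50675) = 1/(-1062 + 50675) = 1/49613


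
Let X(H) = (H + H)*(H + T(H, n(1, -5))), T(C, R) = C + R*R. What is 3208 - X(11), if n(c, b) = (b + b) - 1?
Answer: 62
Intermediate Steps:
n(c, b) = -1 + 2*b (n(c, b) = 2*b - 1 = -1 + 2*b)
T(C, R) = C + R²
X(H) = 2*H*(121 + 2*H) (X(H) = (H + H)*(H + (H + (-1 + 2*(-5))²)) = (2*H)*(H + (H + (-1 - 10)²)) = (2*H)*(H + (H + (-11)²)) = (2*H)*(H + (H + 121)) = (2*H)*(H + (121 + H)) = (2*H)*(121 + 2*H) = 2*H*(121 + 2*H))
3208 - X(11) = 3208 - 2*11*(121 + 2*11) = 3208 - 2*11*(121 + 22) = 3208 - 2*11*143 = 3208 - 1*3146 = 3208 - 3146 = 62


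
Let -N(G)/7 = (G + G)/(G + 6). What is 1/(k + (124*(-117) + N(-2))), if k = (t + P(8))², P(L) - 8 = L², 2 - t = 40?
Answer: -1/13345 ≈ -7.4934e-5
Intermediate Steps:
t = -38 (t = 2 - 1*40 = 2 - 40 = -38)
P(L) = 8 + L²
N(G) = -14*G/(6 + G) (N(G) = -7*(G + G)/(G + 6) = -7*2*G/(6 + G) = -14*G/(6 + G))
k = 1156 (k = (-38 + (8 + 8²))² = (-38 + (8 + 64))² = (-38 + 72)² = 34² = 1156)
1/(k + (124*(-117) + N(-2))) = 1/(1156 + (124*(-117) - 14*(-2)/(6 - 2))) = 1/(1156 + (-14508 - 14*(-2)/4)) = 1/(1156 + (-14508 - 14*(-2)*¼)) = 1/(1156 + (-14508 + 7)) = 1/(1156 - 14501) = 1/(-13345) = -1/13345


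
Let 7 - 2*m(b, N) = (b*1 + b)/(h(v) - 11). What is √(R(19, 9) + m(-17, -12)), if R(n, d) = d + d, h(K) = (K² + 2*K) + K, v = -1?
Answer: 5*√546/26 ≈ 4.4936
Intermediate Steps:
h(K) = K² + 3*K
R(n, d) = 2*d
m(b, N) = 7/2 + b/13 (m(b, N) = 7/2 - (b*1 + b)/(2*(-(3 - 1) - 11)) = 7/2 - (b + b)/(2*(-1*2 - 11)) = 7/2 - 2*b/(2*(-2 - 11)) = 7/2 - 2*b/(2*(-13)) = 7/2 - 2*b*(-1)/(2*13) = 7/2 - (-1)*b/13 = 7/2 + b/13)
√(R(19, 9) + m(-17, -12)) = √(2*9 + (7/2 + (1/13)*(-17))) = √(18 + (7/2 - 17/13)) = √(18 + 57/26) = √(525/26) = 5*√546/26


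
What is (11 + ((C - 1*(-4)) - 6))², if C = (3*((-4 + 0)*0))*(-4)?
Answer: 81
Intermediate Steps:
C = 0 (C = (3*(-4*0))*(-4) = (3*0)*(-4) = 0*(-4) = 0)
(11 + ((C - 1*(-4)) - 6))² = (11 + ((0 - 1*(-4)) - 6))² = (11 + ((0 + 4) - 6))² = (11 + (4 - 6))² = (11 - 2)² = 9² = 81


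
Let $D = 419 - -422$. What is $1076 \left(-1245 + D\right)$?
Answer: $-434704$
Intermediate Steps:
$D = 841$ ($D = 419 + 422 = 841$)
$1076 \left(-1245 + D\right) = 1076 \left(-1245 + 841\right) = 1076 \left(-404\right) = -434704$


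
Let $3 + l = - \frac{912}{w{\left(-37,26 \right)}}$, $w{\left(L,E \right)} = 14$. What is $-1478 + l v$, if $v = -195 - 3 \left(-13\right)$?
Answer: $\frac{64066}{7} \approx 9152.3$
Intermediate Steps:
$v = -156$ ($v = -195 - -39 = -195 + 39 = -156$)
$l = - \frac{477}{7}$ ($l = -3 - \frac{912}{14} = -3 - \frac{456}{7} = - \frac{477}{7} \approx -68.143$)
$-1478 + l v = -1478 - - \frac{74412}{7} = -1478 + \frac{74412}{7} = \frac{64066}{7}$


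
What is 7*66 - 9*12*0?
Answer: 462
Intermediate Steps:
7*66 - 9*12*0 = 462 - 108*0 = 462 + 0 = 462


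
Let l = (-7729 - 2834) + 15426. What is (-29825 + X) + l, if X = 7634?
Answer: -17328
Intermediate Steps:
l = 4863 (l = -10563 + 15426 = 4863)
(-29825 + X) + l = (-29825 + 7634) + 4863 = -22191 + 4863 = -17328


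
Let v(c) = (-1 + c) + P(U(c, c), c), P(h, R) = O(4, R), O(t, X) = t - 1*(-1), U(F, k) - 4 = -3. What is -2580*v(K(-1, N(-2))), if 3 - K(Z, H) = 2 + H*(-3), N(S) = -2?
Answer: 2580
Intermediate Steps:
U(F, k) = 1 (U(F, k) = 4 - 3 = 1)
K(Z, H) = 1 + 3*H (K(Z, H) = 3 - (2 + H*(-3)) = 3 - (2 - 3*H) = 3 + (-2 + 3*H) = 1 + 3*H)
O(t, X) = 1 + t (O(t, X) = t + 1 = 1 + t)
P(h, R) = 5 (P(h, R) = 1 + 4 = 5)
v(c) = 4 + c (v(c) = (-1 + c) + 5 = 4 + c)
-2580*v(K(-1, N(-2))) = -2580*(4 + (1 + 3*(-2))) = -2580*(4 + (1 - 6)) = -2580*(4 - 5) = -2580*(-1) = 2580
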